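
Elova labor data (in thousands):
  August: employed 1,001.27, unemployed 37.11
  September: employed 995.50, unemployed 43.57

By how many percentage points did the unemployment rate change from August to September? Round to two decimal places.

The unemployment rate changed by +0.62 percentage points.

August: labor force = 1,001.27 + 37.11 = 1,038.38; u = 37.11/1,038.38 = 3.57%.
September: labor force = 995.50 + 43.57 = 1,039.07; u = 43.57/1,039.07 = 4.19%.
Change = 4.19% − 3.57% = +0.62 pp.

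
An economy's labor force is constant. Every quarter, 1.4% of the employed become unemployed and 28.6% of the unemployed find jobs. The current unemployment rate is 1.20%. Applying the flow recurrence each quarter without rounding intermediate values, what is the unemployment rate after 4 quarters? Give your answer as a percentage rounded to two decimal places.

With a fixed labor force, u_{t+1} = u_t + s·(1−u_t) − f·u_t = u_t·(1−s−f) + s.
Here 1−s−f = 0.700 and s = 0.014.
u_1 = 0.012000 × 0.700 + 0.014 = 0.022400.
u_2 = 0.022400 × 0.700 + 0.014 = 0.029680.
u_3 = 0.029680 × 0.700 + 0.014 = 0.034776.
u_4 = 0.034776 × 0.700 + 0.014 = 0.038343.

Unemployment rate after four quarters ≈ 3.83%.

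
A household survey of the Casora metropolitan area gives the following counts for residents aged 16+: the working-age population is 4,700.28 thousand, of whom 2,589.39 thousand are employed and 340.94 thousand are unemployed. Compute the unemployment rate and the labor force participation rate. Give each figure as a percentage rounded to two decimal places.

Unemployment rate ≈ 11.63%; labor force participation rate ≈ 62.34%.

Labor force = employed + unemployed = 2,589.39 + 340.94 = 2,930.33 thousand.
Unemployment rate = 340.94 / 2,930.33 = 11.63%.
Labor force participation rate = 2,930.33 / 4,700.28 = 62.34%.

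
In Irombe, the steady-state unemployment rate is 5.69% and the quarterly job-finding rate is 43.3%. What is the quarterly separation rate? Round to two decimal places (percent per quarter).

Separation rate ≈ 2.61% per quarter.

From u* = s/(s+f): s = u·f/(1−u).
s = 0.0569 × 43.3 / (1 − 0.0569) = 2.4638 / 0.9431 ≈ 2.61% per quarter.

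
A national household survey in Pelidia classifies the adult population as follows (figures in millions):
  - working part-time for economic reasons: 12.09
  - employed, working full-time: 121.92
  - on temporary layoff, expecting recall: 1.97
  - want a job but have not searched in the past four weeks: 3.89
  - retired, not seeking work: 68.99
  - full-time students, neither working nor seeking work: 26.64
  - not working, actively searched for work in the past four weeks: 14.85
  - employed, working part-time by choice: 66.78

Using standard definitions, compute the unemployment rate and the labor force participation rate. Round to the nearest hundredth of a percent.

Employed = 12.09 + 121.92 + 66.78 = 200.79 million (anyone who worked, including part-time for economic reasons, counts as employed).
Unemployed = 1.97 + 14.85 = 16.82 million (jobless and actively searching, or on temporary layoff).
Labor force = 200.79 + 16.82 = 217.61 million.
Not in labor force = 3.89 + 68.99 + 26.64 = 99.52 million (those not working and not actively searching are outside the labor force — including those who want a job but have given up searching).
Civilian working-age population = 217.61 + 99.52 = 317.13 million.
Unemployment rate = 16.82 / 217.61 = 7.73%.
Labor force participation rate = 217.61 / 317.13 = 68.62%.

Unemployment rate ≈ 7.73%; labor force participation rate ≈ 68.62%.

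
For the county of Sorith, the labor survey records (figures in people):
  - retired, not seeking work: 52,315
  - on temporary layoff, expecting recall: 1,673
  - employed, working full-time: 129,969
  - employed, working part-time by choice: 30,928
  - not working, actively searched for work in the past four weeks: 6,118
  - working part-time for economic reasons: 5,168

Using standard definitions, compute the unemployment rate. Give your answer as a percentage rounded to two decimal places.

Unemployment rate ≈ 4.48%.

Employed = 129,969 + 30,928 + 5,168 = 166,065 (anyone who worked, including part-time for economic reasons, counts as employed).
Unemployed = 1,673 + 6,118 = 7,791 (jobless and actively searching, or on temporary layoff).
Labor force = 166,065 + 7,791 = 173,856.
Unemployment rate = 7,791 / 173,856 = 4.48%.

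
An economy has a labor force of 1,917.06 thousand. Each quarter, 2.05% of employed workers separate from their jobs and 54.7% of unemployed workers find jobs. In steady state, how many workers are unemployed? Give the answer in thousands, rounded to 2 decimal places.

Steady-state unemployment rate u* = s/(s+f) = 2.05/(2.05+54.7) = 0.036123.
Unemployed = u* × labor force = 0.036123 × 1,917.06 ≈ 69.25 thousand.

About 69.25 thousand are unemployed in steady state.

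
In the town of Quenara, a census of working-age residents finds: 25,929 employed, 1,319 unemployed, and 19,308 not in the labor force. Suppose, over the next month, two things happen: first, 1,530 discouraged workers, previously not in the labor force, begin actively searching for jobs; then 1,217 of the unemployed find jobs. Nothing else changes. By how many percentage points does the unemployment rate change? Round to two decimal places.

The unemployment rate changes by +0.83 percentage points.

Initially, labor force = 25,929 + 1,319 = 27,248, so u = 1,319/27,248 = 4.84%.
After the first change, unemployed and labor force both rise by 1,530 → E = 25,929, U = 2,849, labor force = 28,778.
After the second change, unemployed falls and employed rises by 1,217; labor force unchanged → E = 27,146, U = 1,632, labor force = 28,778.
New unemployment rate = 1,632 / 28,778 = 5.67%.
Change = 5.67% − 4.84% = +0.83 percentage points.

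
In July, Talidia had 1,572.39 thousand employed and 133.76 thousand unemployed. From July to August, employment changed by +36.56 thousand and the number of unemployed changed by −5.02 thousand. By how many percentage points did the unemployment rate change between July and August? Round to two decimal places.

The unemployment rate changed by −0.43 percentage points.

July: labor force = 1,572.39 + 133.76 = 1,706.15; u = 133.76/1,706.15 = 7.84%.
August: labor force = 1,608.95 + 128.74 = 1,737.69; u = 128.74/1,737.69 = 7.41%.
Change = 7.41% − 7.84% = −0.43 pp.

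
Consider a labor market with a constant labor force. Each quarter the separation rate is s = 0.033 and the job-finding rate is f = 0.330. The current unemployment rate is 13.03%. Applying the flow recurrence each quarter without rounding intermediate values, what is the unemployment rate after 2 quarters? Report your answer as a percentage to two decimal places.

With a fixed labor force, u_{t+1} = u_t + s·(1−u_t) − f·u_t = u_t·(1−s−f) + s.
Here 1−s−f = 0.637 and s = 0.033.
u_1 = 0.130300 × 0.637 + 0.033 = 0.116001.
u_2 = 0.116001 × 0.637 + 0.033 = 0.106893.

Unemployment rate after two quarters ≈ 10.69%.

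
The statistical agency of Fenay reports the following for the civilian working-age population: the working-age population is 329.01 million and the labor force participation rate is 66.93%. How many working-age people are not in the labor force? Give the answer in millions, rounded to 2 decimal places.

Share not in the labor force = 1 − 0.6693 = 0.3307.
Not in labor force = 0.3307 × 329.01 ≈ 108.80 million.

About 108.80 million are not in the labor force.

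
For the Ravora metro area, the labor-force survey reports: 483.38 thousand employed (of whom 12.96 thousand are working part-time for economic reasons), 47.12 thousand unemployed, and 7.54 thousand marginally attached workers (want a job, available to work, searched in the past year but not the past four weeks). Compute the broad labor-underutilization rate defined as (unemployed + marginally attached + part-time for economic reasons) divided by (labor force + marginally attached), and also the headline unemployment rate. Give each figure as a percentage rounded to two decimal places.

Broad underutilization rate ≈ 12.57%; headline unemployment rate ≈ 8.88%.

Labor force = 483.38 + 47.12 = 530.50 thousand.
Numerator = 47.12 + 7.54 + 12.96 = 67.62 thousand.
Denominator = 530.50 + 7.54 = 538.04 thousand.
Broad rate = 67.62 / 538.04 = 12.57%.
Headline unemployment rate = 47.12 / 530.50 = 8.88%.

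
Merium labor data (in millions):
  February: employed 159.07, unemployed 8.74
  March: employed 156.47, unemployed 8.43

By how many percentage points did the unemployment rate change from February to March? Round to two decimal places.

February: labor force = 159.07 + 8.74 = 167.81; u = 8.74/167.81 = 5.21%.
March: labor force = 156.47 + 8.43 = 164.90; u = 8.43/164.90 = 5.11%.
Change = 5.11% − 5.21% = −0.10 pp.

The unemployment rate changed by −0.10 percentage points.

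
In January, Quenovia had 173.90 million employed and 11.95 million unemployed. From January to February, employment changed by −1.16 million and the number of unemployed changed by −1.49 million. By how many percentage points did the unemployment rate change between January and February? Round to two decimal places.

January: labor force = 173.90 + 11.95 = 185.85; u = 11.95/185.85 = 6.43%.
February: labor force = 172.74 + 10.46 = 183.20; u = 10.46/183.20 = 5.71%.
Change = 5.71% − 6.43% = −0.72 pp.

The unemployment rate changed by −0.72 percentage points.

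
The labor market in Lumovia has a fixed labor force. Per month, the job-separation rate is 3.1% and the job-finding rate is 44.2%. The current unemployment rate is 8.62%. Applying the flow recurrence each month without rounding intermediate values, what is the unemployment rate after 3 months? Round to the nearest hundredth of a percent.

With a fixed labor force, u_{t+1} = u_t + s·(1−u_t) − f·u_t = u_t·(1−s−f) + s.
Here 1−s−f = 0.527 and s = 0.031.
u_1 = 0.086200 × 0.527 + 0.031 = 0.076427.
u_2 = 0.076427 × 0.527 + 0.031 = 0.071277.
u_3 = 0.071277 × 0.527 + 0.031 = 0.068563.

Unemployment rate after three months ≈ 6.86%.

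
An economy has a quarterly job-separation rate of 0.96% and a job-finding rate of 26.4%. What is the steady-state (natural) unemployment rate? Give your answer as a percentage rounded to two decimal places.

Steady-state unemployment rate ≈ 3.51%.

At steady state the flows balance: s·E = f·U, so U/(E+U) = s/(s+f).
u* = 0.96 / (0.96 + 26.4) = 0.96 / 27.36 = 3.51%.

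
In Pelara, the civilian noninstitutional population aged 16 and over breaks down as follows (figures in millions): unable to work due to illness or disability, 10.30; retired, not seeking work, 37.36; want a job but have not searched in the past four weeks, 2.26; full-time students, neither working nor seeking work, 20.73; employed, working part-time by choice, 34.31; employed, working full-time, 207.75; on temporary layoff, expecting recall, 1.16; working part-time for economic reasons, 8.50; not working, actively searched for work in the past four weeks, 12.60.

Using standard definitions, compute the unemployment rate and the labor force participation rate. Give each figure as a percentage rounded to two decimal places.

Unemployment rate ≈ 5.21%; labor force participation rate ≈ 78.91%.

Employed = 34.31 + 207.75 + 8.50 = 250.56 million (anyone who worked, including part-time for economic reasons, counts as employed).
Unemployed = 1.16 + 12.60 = 13.76 million (jobless and actively searching, or on temporary layoff).
Labor force = 250.56 + 13.76 = 264.32 million.
Not in labor force = 10.30 + 37.36 + 2.26 + 20.73 = 70.65 million (those not working and not actively searching are outside the labor force — including those who want a job but have given up searching).
Civilian working-age population = 264.32 + 70.65 = 334.97 million.
Unemployment rate = 13.76 / 264.32 = 5.21%.
Labor force participation rate = 264.32 / 334.97 = 78.91%.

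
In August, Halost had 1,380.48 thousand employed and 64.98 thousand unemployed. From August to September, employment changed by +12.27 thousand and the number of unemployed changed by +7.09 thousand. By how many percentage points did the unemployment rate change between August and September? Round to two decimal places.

August: labor force = 1,380.48 + 64.98 = 1,445.46; u = 64.98/1,445.46 = 4.50%.
September: labor force = 1,392.75 + 72.07 = 1,464.82; u = 72.07/1,464.82 = 4.92%.
Change = 4.92% − 4.50% = +0.42 pp.

The unemployment rate changed by +0.42 percentage points.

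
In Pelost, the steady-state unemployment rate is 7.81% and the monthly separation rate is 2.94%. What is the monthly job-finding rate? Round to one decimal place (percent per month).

Job-finding rate ≈ 34.7% per month.

From u* = s/(s+f): f = s·(1−u)/u.
f = 2.94 × (1 − 0.0781) / 0.0781 = 2.7104 / 0.0781 ≈ 34.7% per month.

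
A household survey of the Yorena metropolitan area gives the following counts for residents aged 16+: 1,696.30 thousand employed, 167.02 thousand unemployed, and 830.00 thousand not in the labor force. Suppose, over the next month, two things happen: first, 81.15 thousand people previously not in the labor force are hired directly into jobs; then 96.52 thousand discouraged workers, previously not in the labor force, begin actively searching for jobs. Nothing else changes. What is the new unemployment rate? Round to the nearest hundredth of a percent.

Initially, labor force = 1,696.30 + 167.02 = 1,863.32 thousand, so u = 167.02/1,863.32 = 8.96%.
After the first change, employed and labor force both rise by 81.15; unemployed unchanged → E = 1,777.45, U = 167.02, labor force = 1,944.47 thousand.
After the second change, unemployed and labor force both rise by 96.52 → E = 1,777.45, U = 263.54, labor force = 2,040.99 thousand.
New unemployment rate = 263.54 / 2,040.99 = 12.91%.

New unemployment rate ≈ 12.91%.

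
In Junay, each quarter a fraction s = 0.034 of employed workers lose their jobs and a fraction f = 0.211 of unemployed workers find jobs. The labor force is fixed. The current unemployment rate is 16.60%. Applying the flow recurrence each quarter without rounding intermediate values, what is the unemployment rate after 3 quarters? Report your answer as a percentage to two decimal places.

Unemployment rate after three quarters ≈ 15.05%.

With a fixed labor force, u_{t+1} = u_t + s·(1−u_t) − f·u_t = u_t·(1−s−f) + s.
Here 1−s−f = 0.755 and s = 0.034.
u_1 = 0.166000 × 0.755 + 0.034 = 0.159330.
u_2 = 0.159330 × 0.755 + 0.034 = 0.154294.
u_3 = 0.154294 × 0.755 + 0.034 = 0.150492.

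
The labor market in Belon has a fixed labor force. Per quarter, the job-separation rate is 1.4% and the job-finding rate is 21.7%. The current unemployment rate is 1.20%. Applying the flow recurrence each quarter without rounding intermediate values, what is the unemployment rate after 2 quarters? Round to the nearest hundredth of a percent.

With a fixed labor force, u_{t+1} = u_t + s·(1−u_t) − f·u_t = u_t·(1−s−f) + s.
Here 1−s−f = 0.769 and s = 0.014.
u_1 = 0.012000 × 0.769 + 0.014 = 0.023228.
u_2 = 0.023228 × 0.769 + 0.014 = 0.031862.

Unemployment rate after two quarters ≈ 3.19%.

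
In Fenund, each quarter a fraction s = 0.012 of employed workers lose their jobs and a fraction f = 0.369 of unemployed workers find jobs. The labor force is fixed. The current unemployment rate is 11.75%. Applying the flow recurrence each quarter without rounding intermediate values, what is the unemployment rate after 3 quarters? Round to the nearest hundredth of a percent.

Unemployment rate after three quarters ≈ 5.19%.

With a fixed labor force, u_{t+1} = u_t + s·(1−u_t) − f·u_t = u_t·(1−s−f) + s.
Here 1−s−f = 0.619 and s = 0.012.
u_1 = 0.117500 × 0.619 + 0.012 = 0.084732.
u_2 = 0.084732 × 0.619 + 0.012 = 0.064449.
u_3 = 0.064449 × 0.619 + 0.012 = 0.051894.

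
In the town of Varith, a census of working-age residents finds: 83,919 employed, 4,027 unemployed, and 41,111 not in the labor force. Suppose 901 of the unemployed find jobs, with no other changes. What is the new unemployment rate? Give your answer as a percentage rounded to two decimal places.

New unemployment rate ≈ 3.55%.

Initially, labor force = 83,919 + 4,027 = 87,946, so u = 4,027/87,946 = 4.58%.
After the change, unemployed falls and employed rises by 901; labor force unchanged → E = 84,820, U = 3,126, labor force = 87,946.
New unemployment rate = 3,126 / 87,946 = 3.55%.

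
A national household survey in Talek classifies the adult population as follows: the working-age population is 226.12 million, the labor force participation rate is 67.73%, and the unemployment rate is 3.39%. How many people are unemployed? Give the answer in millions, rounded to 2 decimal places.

Labor force = 0.6773 × 226.12 = 153.15 million.
Unemployed = 0.0339 × 153.15 ≈ 5.19 million.

About 5.19 million are unemployed.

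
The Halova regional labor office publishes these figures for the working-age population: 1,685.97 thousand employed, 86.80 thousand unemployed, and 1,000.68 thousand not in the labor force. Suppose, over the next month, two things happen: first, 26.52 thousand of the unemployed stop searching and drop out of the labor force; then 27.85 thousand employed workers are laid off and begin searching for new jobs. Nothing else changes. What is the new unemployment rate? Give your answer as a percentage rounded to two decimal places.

New unemployment rate ≈ 5.05%.

Initially, labor force = 1,685.97 + 86.80 = 1,772.77 thousand, so u = 86.80/1,772.77 = 4.90%.
After the first change, unemployed and labor force both fall by 26.52 → E = 1,685.97, U = 60.28, labor force = 1,746.25 thousand.
After the second change, employed falls and unemployed rises by 27.85; labor force unchanged → E = 1,658.12, U = 88.13, labor force = 1,746.25 thousand.
New unemployment rate = 88.13 / 1,746.25 = 5.05%.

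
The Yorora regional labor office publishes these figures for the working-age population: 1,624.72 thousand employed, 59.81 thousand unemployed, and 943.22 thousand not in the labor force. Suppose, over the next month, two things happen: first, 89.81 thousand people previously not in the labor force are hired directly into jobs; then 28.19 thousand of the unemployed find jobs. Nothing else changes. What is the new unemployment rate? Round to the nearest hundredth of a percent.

Initially, labor force = 1,624.72 + 59.81 = 1,684.53 thousand, so u = 59.81/1,684.53 = 3.55%.
After the first change, employed and labor force both rise by 89.81; unemployed unchanged → E = 1,714.53, U = 59.81, labor force = 1,774.34 thousand.
After the second change, unemployed falls and employed rises by 28.19; labor force unchanged → E = 1,742.72, U = 31.62, labor force = 1,774.34 thousand.
New unemployment rate = 31.62 / 1,774.34 = 1.78%.

New unemployment rate ≈ 1.78%.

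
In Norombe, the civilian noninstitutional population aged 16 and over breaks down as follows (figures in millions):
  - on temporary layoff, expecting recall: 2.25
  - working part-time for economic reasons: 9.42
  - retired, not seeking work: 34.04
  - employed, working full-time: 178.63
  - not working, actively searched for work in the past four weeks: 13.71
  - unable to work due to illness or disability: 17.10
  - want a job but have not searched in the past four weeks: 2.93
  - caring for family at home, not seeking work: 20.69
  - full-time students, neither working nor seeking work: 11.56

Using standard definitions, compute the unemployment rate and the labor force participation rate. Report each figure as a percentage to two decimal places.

Employed = 9.42 + 178.63 = 188.05 million (anyone who worked, including part-time for economic reasons, counts as employed).
Unemployed = 2.25 + 13.71 = 15.96 million (jobless and actively searching, or on temporary layoff).
Labor force = 188.05 + 15.96 = 204.01 million.
Not in labor force = 34.04 + 17.10 + 2.93 + 20.69 + 11.56 = 86.32 million (those not working and not actively searching are outside the labor force — including those who want a job but have given up searching).
Civilian working-age population = 204.01 + 86.32 = 290.33 million.
Unemployment rate = 15.96 / 204.01 = 7.82%.
Labor force participation rate = 204.01 / 290.33 = 70.27%.

Unemployment rate ≈ 7.82%; labor force participation rate ≈ 70.27%.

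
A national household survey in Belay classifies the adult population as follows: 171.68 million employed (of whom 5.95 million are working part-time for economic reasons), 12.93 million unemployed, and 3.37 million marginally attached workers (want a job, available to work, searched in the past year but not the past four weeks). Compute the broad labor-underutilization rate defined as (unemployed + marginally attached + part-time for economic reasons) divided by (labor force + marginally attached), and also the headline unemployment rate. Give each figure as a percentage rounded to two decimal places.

Labor force = 171.68 + 12.93 = 184.61 million.
Numerator = 12.93 + 3.37 + 5.95 = 22.25 million.
Denominator = 184.61 + 3.37 = 187.98 million.
Broad rate = 22.25 / 187.98 = 11.84%.
Headline unemployment rate = 12.93 / 184.61 = 7.00%.

Broad underutilization rate ≈ 11.84%; headline unemployment rate ≈ 7.00%.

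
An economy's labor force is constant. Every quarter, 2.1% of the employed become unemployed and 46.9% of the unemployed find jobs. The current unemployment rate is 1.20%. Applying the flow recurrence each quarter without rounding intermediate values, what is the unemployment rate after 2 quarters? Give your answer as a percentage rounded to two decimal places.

With a fixed labor force, u_{t+1} = u_t + s·(1−u_t) − f·u_t = u_t·(1−s−f) + s.
Here 1−s−f = 0.510 and s = 0.021.
u_1 = 0.012000 × 0.510 + 0.021 = 0.027120.
u_2 = 0.027120 × 0.510 + 0.021 = 0.034831.

Unemployment rate after two quarters ≈ 3.48%.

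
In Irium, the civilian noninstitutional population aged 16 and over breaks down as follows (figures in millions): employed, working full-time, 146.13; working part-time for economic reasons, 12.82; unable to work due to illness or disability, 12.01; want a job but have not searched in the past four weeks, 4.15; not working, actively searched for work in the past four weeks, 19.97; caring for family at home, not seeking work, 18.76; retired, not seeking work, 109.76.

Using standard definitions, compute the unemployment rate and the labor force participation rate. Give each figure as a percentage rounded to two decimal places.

Unemployment rate ≈ 11.16%; labor force participation rate ≈ 55.29%.

Employed = 146.13 + 12.82 = 158.95 million (anyone who worked, including part-time for economic reasons, counts as employed).
Unemployed = 19.97 million.
Labor force = 158.95 + 19.97 = 178.92 million.
Not in labor force = 12.01 + 4.15 + 18.76 + 109.76 = 144.68 million (those not working and not actively searching are outside the labor force — including those who want a job but have given up searching).
Civilian working-age population = 178.92 + 144.68 = 323.60 million.
Unemployment rate = 19.97 / 178.92 = 11.16%.
Labor force participation rate = 178.92 / 323.60 = 55.29%.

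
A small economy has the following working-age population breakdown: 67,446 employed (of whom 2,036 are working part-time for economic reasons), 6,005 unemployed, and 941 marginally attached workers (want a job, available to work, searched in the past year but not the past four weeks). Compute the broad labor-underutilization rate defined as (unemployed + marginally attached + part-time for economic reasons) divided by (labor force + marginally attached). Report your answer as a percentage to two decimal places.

Broad underutilization rate ≈ 12.07%.

Labor force = 67,446 + 6,005 = 73,451.
Numerator = 6,005 + 941 + 2,036 = 8,982.
Denominator = 73,451 + 941 = 74,392.
Broad rate = 8,982 / 74,392 = 12.07%.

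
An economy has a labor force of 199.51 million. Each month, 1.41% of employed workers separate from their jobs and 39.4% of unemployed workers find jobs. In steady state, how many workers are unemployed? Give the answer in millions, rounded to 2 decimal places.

Steady-state unemployment rate u* = s/(s+f) = 1.41/(1.41+39.4) = 0.034550.
Unemployed = u* × labor force = 0.034550 × 199.51 ≈ 6.89 million.

About 6.89 million are unemployed in steady state.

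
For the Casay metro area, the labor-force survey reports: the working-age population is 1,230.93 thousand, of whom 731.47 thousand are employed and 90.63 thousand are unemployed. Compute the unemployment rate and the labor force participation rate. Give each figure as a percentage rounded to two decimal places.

Labor force = employed + unemployed = 731.47 + 90.63 = 822.10 thousand.
Unemployment rate = 90.63 / 822.10 = 11.02%.
Labor force participation rate = 822.10 / 1,230.93 = 66.79%.

Unemployment rate ≈ 11.02%; labor force participation rate ≈ 66.79%.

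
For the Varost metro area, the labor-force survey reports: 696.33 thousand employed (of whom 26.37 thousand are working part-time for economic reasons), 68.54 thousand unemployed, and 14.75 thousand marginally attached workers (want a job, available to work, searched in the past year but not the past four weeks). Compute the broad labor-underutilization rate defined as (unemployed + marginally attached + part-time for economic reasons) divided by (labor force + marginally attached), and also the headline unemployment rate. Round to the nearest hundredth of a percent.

Broad underutilization rate ≈ 14.07%; headline unemployment rate ≈ 8.96%.

Labor force = 696.33 + 68.54 = 764.87 thousand.
Numerator = 68.54 + 14.75 + 26.37 = 109.66 thousand.
Denominator = 764.87 + 14.75 = 779.62 thousand.
Broad rate = 109.66 / 779.62 = 14.07%.
Headline unemployment rate = 68.54 / 764.87 = 8.96%.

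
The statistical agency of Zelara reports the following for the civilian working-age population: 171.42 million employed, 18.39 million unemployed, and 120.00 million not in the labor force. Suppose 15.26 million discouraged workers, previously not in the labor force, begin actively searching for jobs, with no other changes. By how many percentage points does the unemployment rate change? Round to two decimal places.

Initially, labor force = 171.42 + 18.39 = 189.81 million, so u = 18.39/189.81 = 9.69%.
After the change, unemployed and labor force both rise by 15.26 → E = 171.42, U = 33.65, labor force = 205.07 million.
New unemployment rate = 33.65 / 205.07 = 16.41%.
Change = 16.41% − 9.69% = +6.72 percentage points.

The unemployment rate changes by +6.72 percentage points.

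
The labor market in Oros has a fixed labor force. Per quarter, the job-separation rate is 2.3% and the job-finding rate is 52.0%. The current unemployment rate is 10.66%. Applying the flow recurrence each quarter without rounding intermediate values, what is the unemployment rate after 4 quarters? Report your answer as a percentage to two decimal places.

Unemployment rate after four quarters ≈ 4.52%.

With a fixed labor force, u_{t+1} = u_t + s·(1−u_t) − f·u_t = u_t·(1−s−f) + s.
Here 1−s−f = 0.457 and s = 0.023.
u_1 = 0.106600 × 0.457 + 0.023 = 0.071716.
u_2 = 0.071716 × 0.457 + 0.023 = 0.055774.
u_3 = 0.055774 × 0.457 + 0.023 = 0.048489.
u_4 = 0.048489 × 0.457 + 0.023 = 0.045159.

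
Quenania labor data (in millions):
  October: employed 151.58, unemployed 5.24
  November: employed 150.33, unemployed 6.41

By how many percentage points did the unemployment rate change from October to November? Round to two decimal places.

October: labor force = 151.58 + 5.24 = 156.82; u = 5.24/156.82 = 3.34%.
November: labor force = 150.33 + 6.41 = 156.74; u = 6.41/156.74 = 4.09%.
Change = 4.09% − 3.34% = +0.75 pp.

The unemployment rate changed by +0.75 percentage points.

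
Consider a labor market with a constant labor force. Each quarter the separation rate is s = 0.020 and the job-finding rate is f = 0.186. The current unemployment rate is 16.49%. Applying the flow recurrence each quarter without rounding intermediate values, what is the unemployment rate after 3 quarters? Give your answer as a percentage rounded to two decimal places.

Unemployment rate after three quarters ≈ 13.10%.

With a fixed labor force, u_{t+1} = u_t + s·(1−u_t) − f·u_t = u_t·(1−s−f) + s.
Here 1−s−f = 0.794 and s = 0.020.
u_1 = 0.164900 × 0.794 + 0.020 = 0.150931.
u_2 = 0.150931 × 0.794 + 0.020 = 0.139839.
u_3 = 0.139839 × 0.794 + 0.020 = 0.131032.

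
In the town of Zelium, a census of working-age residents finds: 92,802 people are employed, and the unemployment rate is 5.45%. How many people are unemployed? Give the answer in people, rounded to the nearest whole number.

Let U be the number unemployed. The labor force is E + U, and U/(E+U) = 0.0545.
So U = 0.0545 × 92,802 / (1 − 0.0545) = 5057.71 / 0.9455 ≈ 5,349.

About 5,349 are unemployed.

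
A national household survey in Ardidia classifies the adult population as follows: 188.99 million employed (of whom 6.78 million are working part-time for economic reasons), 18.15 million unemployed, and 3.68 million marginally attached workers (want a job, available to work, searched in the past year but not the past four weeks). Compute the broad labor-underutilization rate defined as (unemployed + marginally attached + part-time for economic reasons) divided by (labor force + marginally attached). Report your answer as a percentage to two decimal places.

Broad underutilization rate ≈ 13.57%.

Labor force = 188.99 + 18.15 = 207.14 million.
Numerator = 18.15 + 3.68 + 6.78 = 28.61 million.
Denominator = 207.14 + 3.68 = 210.82 million.
Broad rate = 28.61 / 210.82 = 13.57%.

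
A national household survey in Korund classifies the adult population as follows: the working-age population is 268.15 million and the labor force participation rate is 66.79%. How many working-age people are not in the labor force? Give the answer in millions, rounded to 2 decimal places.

About 89.05 million are not in the labor force.

Share not in the labor force = 1 − 0.6679 = 0.3321.
Not in labor force = 0.3321 × 268.15 ≈ 89.05 million.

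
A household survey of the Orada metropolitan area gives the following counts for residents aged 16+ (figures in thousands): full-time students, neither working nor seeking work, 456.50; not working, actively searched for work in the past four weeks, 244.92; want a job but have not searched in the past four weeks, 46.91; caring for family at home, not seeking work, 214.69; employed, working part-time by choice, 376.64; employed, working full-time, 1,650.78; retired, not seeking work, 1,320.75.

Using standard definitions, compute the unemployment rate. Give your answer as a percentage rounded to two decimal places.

Employed = 376.64 + 1,650.78 = 2,027.42 thousand.
Unemployed = 244.92 thousand.
Labor force = 2,027.42 + 244.92 = 2,272.34 thousand.
Unemployment rate = 244.92 / 2,272.34 = 10.78%.

Unemployment rate ≈ 10.78%.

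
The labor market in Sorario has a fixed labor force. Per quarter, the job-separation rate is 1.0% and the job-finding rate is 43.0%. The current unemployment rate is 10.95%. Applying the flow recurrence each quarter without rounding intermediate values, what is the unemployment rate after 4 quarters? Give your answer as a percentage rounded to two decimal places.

With a fixed labor force, u_{t+1} = u_t + s·(1−u_t) − f·u_t = u_t·(1−s−f) + s.
Here 1−s−f = 0.560 and s = 0.010.
u_1 = 0.109500 × 0.560 + 0.010 = 0.071320.
u_2 = 0.071320 × 0.560 + 0.010 = 0.049939.
u_3 = 0.049939 × 0.560 + 0.010 = 0.037966.
u_4 = 0.037966 × 0.560 + 0.010 = 0.031261.

Unemployment rate after four quarters ≈ 3.13%.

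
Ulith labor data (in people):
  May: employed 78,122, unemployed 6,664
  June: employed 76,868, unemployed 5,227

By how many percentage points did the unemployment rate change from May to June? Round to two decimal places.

May: labor force = 78,122 + 6,664 = 84,786; u = 6,664/84,786 = 7.86%.
June: labor force = 76,868 + 5,227 = 82,095; u = 5,227/82,095 = 6.37%.
Change = 6.37% − 7.86% = −1.49 pp.

The unemployment rate changed by −1.49 percentage points.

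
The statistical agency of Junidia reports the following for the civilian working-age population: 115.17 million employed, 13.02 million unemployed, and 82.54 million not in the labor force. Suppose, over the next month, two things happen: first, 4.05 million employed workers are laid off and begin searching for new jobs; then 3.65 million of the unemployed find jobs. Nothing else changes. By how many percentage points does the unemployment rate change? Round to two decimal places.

The unemployment rate changes by +0.31 percentage points.

Initially, labor force = 115.17 + 13.02 = 128.19 million, so u = 13.02/128.19 = 10.16%.
After the first change, employed falls and unemployed rises by 4.05; labor force unchanged → E = 111.12, U = 17.07, labor force = 128.19 million.
After the second change, unemployed falls and employed rises by 3.65; labor force unchanged → E = 114.77, U = 13.42, labor force = 128.19 million.
New unemployment rate = 13.42 / 128.19 = 10.47%.
Change = 10.47% − 10.16% = +0.31 percentage points.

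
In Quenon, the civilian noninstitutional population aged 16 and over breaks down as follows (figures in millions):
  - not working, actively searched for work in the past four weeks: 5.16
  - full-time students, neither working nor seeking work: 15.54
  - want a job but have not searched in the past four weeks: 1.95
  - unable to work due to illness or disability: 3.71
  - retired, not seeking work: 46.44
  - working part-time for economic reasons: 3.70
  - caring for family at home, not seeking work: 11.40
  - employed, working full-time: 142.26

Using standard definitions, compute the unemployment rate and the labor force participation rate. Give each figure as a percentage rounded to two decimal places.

Employed = 3.70 + 142.26 = 145.96 million (anyone who worked, including part-time for economic reasons, counts as employed).
Unemployed = 5.16 million.
Labor force = 145.96 + 5.16 = 151.12 million.
Not in labor force = 15.54 + 1.95 + 3.71 + 46.44 + 11.40 = 79.04 million (those not working and not actively searching are outside the labor force — including those who want a job but have given up searching).
Civilian working-age population = 151.12 + 79.04 = 230.16 million.
Unemployment rate = 5.16 / 151.12 = 3.41%.
Labor force participation rate = 151.12 / 230.16 = 65.66%.

Unemployment rate ≈ 3.41%; labor force participation rate ≈ 65.66%.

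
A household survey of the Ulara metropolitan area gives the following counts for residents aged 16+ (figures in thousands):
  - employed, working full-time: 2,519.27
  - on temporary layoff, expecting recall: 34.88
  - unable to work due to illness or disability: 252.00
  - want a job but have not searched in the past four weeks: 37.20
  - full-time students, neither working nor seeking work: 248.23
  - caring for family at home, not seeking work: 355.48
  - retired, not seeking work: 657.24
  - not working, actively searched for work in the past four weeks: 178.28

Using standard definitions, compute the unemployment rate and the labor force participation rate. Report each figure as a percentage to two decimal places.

Unemployment rate ≈ 7.80%; labor force participation rate ≈ 63.80%.

Employed = 2,519.27 thousand.
Unemployed = 34.88 + 178.28 = 213.16 thousand (jobless and actively searching, or on temporary layoff).
Labor force = 2,519.27 + 213.16 = 2,732.43 thousand.
Not in labor force = 252.00 + 37.20 + 248.23 + 355.48 + 657.24 = 1,550.15 thousand (those not working and not actively searching are outside the labor force — including those who want a job but have given up searching).
Civilian working-age population = 2,732.43 + 1,550.15 = 4,282.58 thousand.
Unemployment rate = 213.16 / 2,732.43 = 7.80%.
Labor force participation rate = 2,732.43 / 4,282.58 = 63.80%.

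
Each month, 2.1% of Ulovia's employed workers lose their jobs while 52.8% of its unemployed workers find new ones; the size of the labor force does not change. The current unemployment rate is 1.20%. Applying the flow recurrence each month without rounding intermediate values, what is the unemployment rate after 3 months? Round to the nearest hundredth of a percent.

Unemployment rate after three months ≈ 3.58%.

With a fixed labor force, u_{t+1} = u_t + s·(1−u_t) − f·u_t = u_t·(1−s−f) + s.
Here 1−s−f = 0.451 and s = 0.021.
u_1 = 0.012000 × 0.451 + 0.021 = 0.026412.
u_2 = 0.026412 × 0.451 + 0.021 = 0.032912.
u_3 = 0.032912 × 0.451 + 0.021 = 0.035843.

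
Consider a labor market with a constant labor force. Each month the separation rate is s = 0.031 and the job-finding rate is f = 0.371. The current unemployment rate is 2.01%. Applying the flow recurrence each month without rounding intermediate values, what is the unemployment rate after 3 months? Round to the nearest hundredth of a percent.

With a fixed labor force, u_{t+1} = u_t + s·(1−u_t) − f·u_t = u_t·(1−s−f) + s.
Here 1−s−f = 0.598 and s = 0.031.
u_1 = 0.020100 × 0.598 + 0.031 = 0.043020.
u_2 = 0.043020 × 0.598 + 0.031 = 0.056726.
u_3 = 0.056726 × 0.598 + 0.031 = 0.064922.

Unemployment rate after three months ≈ 6.49%.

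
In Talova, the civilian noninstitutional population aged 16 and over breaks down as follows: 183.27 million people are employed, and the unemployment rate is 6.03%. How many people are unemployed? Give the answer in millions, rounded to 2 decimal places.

About 11.76 million are unemployed.

Let U be the number unemployed. The labor force is E + U, and U/(E+U) = 0.0603.
So U = 0.0603 × 183.27 / (1 − 0.0603) = 11.0512 / 0.9397 ≈ 11.76 million.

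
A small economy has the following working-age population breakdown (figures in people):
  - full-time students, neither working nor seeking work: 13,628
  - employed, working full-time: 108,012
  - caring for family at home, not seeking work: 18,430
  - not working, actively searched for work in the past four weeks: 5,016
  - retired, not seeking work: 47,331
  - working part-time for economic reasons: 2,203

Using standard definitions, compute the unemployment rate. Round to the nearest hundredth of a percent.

Employed = 108,012 + 2,203 = 110,215 (anyone who worked, including part-time for economic reasons, counts as employed).
Unemployed = 5,016.
Labor force = 110,215 + 5,016 = 115,231.
Unemployment rate = 5,016 / 115,231 = 4.35%.

Unemployment rate ≈ 4.35%.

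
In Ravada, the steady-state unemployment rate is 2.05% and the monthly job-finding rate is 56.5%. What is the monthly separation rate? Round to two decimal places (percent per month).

From u* = s/(s+f): s = u·f/(1−u).
s = 0.0205 × 56.5 / (1 − 0.0205) = 1.1582 / 0.9795 ≈ 1.18% per month.

Separation rate ≈ 1.18% per month.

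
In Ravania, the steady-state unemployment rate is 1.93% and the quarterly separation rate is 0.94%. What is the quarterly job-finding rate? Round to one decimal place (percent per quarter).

From u* = s/(s+f): f = s·(1−u)/u.
f = 0.94 × (1 − 0.0193) / 0.0193 = 0.9219 / 0.0193 ≈ 47.8% per quarter.

Job-finding rate ≈ 47.8% per quarter.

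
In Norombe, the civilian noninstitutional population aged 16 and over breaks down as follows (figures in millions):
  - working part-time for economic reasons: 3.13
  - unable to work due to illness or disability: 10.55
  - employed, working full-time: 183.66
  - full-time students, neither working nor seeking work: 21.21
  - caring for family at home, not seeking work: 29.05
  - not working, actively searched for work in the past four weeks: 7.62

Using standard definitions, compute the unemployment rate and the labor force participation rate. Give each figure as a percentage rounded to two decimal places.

Unemployment rate ≈ 3.92%; labor force participation rate ≈ 76.17%.

Employed = 3.13 + 183.66 = 186.79 million (anyone who worked, including part-time for economic reasons, counts as employed).
Unemployed = 7.62 million.
Labor force = 186.79 + 7.62 = 194.41 million.
Not in labor force = 10.55 + 21.21 + 29.05 = 60.81 million (those not working and not actively searching are outside the labor force).
Civilian working-age population = 194.41 + 60.81 = 255.22 million.
Unemployment rate = 7.62 / 194.41 = 3.92%.
Labor force participation rate = 194.41 / 255.22 = 76.17%.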